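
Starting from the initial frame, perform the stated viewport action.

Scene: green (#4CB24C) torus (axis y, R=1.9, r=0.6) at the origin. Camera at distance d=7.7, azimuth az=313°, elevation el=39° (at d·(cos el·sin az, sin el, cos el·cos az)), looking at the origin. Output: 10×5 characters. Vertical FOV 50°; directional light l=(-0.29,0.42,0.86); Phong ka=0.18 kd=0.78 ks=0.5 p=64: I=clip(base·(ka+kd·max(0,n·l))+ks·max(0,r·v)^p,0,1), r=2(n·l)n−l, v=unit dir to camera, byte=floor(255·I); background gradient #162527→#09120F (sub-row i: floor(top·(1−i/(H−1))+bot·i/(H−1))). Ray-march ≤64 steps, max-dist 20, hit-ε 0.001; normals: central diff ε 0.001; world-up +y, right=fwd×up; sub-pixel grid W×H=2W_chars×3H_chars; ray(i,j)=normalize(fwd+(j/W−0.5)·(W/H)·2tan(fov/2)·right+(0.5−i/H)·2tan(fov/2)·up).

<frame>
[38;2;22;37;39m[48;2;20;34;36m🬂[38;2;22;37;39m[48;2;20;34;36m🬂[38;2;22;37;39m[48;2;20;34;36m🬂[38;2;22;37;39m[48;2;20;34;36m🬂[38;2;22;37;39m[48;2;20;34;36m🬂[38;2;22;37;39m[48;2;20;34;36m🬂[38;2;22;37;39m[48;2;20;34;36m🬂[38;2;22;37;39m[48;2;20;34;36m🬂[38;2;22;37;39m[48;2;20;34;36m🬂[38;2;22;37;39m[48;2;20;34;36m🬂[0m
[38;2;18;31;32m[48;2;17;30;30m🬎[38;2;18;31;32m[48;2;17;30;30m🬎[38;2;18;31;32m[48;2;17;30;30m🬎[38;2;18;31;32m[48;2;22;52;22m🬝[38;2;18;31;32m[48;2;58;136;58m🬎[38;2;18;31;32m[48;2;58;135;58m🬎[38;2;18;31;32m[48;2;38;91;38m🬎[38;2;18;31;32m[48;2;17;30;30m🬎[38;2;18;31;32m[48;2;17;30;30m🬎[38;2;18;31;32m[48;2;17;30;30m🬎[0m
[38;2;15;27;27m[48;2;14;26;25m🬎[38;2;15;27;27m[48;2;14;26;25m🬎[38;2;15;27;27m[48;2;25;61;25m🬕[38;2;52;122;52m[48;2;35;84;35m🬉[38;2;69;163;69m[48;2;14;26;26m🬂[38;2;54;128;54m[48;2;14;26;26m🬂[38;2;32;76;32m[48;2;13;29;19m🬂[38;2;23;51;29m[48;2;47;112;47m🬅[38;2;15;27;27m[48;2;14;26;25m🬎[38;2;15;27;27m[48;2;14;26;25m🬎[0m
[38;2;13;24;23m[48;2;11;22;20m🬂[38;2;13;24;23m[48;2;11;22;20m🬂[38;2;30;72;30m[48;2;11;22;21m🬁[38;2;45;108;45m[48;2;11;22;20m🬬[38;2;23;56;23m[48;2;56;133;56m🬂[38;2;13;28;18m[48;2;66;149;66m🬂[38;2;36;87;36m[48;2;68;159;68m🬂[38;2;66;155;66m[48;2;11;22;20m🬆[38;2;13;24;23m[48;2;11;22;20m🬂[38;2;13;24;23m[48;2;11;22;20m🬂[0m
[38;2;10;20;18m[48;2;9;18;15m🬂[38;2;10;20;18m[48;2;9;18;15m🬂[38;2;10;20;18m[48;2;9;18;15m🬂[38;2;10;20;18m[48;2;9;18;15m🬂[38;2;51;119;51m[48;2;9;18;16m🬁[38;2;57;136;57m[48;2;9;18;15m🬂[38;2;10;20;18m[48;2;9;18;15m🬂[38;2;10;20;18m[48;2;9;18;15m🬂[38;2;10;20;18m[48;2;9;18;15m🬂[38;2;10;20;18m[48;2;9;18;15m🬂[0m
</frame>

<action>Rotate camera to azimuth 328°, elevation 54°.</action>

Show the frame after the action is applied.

<frame>
[38;2;22;37;39m[48;2;20;34;36m🬂[38;2;22;37;39m[48;2;20;34;36m🬂[38;2;22;37;39m[48;2;20;34;36m🬂[38;2;22;37;39m[48;2;20;34;36m🬂[38;2;22;37;39m[48;2;20;34;36m🬂[38;2;22;37;39m[48;2;20;34;36m🬂[38;2;22;37;39m[48;2;20;34;36m🬂[38;2;22;37;39m[48;2;20;34;36m🬂[38;2;22;37;39m[48;2;20;34;36m🬂[38;2;22;37;39m[48;2;20;34;36m🬂[0m
[38;2;18;31;32m[48;2;17;30;30m🬎[38;2;18;31;32m[48;2;17;30;30m🬎[38;2;18;31;32m[48;2;17;30;30m🬎[38;2;18;31;32m[48;2;43;102;43m🬝[38;2;25;52;32m[48;2;68;158;68m🬎[38;2;26;53;35m[48;2;63;144;63m🬊[38;2;20;38;30m[48;2;46;109;46m🬎[38;2;18;31;32m[48;2;17;30;30m🬎[38;2;18;31;32m[48;2;17;30;30m🬎[38;2;18;31;32m[48;2;17;30;30m🬎[0m
[38;2;15;27;27m[48;2;14;26;25m🬎[38;2;15;27;27m[48;2;14;26;25m🬎[38;2;15;27;27m[48;2;31;73;31m🬕[38;2;41;96;41m[48;2;22;52;22m🬝[38;2;61;142;61m[48;2;14;26;26m🬀[38;2;15;27;27m[48;2;14;26;25m🬎[38;2;39;93;39m[48;2;15;31;20m🬂[38;2;16;28;28m[48;2;39;93;39m🬁[38;2;15;27;27m[48;2;14;26;25m🬎[38;2;15;27;27m[48;2;14;26;25m🬎[0m
[38;2;13;24;23m[48;2;11;22;20m🬂[38;2;13;24;23m[48;2;11;22;20m🬂[38;2;39;92;39m[48;2;11;22;21m🬁[38;2;34;81;34m[48;2;50;119;50m🬂[38;2;18;40;23m[48;2;53;125;53m🬎[38;2;13;28;18m[48;2;51;121;51m🬎[38;2;21;48;24m[48;2;57;134;57m🬆[38;2;57;133;57m[48;2;11;22;20m🬕[38;2;13;24;23m[48;2;11;22;20m🬂[38;2;13;24;23m[48;2;11;22;20m🬂[0m
[38;2;10;20;18m[48;2;9;18;15m🬂[38;2;10;20;18m[48;2;9;18;15m🬂[38;2;10;20;18m[48;2;9;18;15m🬂[38;2;49;116;49m[48;2;9;18;16m🬁[38;2;66;157;66m[48;2;9;18;15m🬂[38;2;73;168;73m[48;2;9;18;15m🬂[38;2;66;157;66m[48;2;9;18;15m🬂[38;2;10;20;18m[48;2;9;18;15m🬂[38;2;10;20;18m[48;2;9;18;15m🬂[38;2;10;20;18m[48;2;9;18;15m🬂[0m
</frame>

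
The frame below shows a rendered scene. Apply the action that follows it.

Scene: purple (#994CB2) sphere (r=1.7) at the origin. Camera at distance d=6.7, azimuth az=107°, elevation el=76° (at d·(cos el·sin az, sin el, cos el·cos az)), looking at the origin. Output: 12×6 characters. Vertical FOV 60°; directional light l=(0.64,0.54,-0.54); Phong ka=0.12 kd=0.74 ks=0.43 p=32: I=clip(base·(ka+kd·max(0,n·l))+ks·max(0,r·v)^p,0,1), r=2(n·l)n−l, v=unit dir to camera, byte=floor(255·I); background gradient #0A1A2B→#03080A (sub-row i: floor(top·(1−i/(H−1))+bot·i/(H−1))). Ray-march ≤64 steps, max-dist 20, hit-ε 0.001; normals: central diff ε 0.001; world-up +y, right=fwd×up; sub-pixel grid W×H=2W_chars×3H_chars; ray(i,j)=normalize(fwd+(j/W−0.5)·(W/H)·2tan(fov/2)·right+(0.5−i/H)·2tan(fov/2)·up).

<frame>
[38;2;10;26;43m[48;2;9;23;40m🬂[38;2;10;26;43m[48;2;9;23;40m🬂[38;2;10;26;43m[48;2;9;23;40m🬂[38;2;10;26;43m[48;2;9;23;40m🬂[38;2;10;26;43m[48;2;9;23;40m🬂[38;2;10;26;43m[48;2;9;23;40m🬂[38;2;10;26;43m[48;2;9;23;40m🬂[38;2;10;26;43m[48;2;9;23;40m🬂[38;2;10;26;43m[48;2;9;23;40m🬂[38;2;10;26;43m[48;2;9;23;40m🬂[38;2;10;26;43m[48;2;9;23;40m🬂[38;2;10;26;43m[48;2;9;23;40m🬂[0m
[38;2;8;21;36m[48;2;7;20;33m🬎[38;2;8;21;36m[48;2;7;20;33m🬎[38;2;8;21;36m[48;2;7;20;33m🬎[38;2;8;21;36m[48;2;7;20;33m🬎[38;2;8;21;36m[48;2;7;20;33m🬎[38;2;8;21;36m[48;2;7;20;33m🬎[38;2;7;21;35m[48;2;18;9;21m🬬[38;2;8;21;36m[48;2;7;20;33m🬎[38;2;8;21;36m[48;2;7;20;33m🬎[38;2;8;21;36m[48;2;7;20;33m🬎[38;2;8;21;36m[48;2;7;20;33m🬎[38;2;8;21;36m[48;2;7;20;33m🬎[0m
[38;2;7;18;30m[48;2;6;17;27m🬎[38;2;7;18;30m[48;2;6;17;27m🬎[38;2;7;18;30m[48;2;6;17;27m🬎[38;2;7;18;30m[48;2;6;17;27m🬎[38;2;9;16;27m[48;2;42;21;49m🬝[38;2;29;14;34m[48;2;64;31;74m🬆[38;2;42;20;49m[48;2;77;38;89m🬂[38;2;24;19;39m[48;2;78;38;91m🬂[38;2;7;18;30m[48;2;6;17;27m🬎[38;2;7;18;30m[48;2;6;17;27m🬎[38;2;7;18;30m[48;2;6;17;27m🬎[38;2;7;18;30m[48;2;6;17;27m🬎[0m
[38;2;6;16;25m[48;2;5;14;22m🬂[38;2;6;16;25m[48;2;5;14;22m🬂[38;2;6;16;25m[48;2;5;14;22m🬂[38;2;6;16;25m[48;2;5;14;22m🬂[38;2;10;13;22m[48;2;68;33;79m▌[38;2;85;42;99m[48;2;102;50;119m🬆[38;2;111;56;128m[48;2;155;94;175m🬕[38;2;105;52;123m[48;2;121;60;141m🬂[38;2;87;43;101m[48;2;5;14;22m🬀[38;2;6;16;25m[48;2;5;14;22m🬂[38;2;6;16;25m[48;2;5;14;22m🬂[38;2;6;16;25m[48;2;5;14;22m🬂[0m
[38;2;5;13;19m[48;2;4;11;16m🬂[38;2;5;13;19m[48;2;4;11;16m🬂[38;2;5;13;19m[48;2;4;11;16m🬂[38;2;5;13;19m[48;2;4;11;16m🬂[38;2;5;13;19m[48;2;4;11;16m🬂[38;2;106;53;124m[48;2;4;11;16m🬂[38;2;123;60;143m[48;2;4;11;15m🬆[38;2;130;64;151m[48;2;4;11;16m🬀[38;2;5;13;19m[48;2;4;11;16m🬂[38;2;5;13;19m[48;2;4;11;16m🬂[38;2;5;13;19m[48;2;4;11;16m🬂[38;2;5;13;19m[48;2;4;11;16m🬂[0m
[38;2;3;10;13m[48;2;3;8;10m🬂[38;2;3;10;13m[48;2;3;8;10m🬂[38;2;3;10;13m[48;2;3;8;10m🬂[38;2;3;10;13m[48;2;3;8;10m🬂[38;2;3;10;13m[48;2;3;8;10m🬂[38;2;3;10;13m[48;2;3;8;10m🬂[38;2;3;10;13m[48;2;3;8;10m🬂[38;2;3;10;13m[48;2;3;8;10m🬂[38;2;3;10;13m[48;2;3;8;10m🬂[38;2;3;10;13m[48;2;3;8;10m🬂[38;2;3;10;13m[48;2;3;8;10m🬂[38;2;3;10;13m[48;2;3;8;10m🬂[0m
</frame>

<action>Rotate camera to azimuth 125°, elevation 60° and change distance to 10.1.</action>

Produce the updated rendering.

<frame>
[38;2;10;26;43m[48;2;9;23;40m🬂[38;2;10;26;43m[48;2;9;23;40m🬂[38;2;10;26;43m[48;2;9;23;40m🬂[38;2;10;26;43m[48;2;9;23;40m🬂[38;2;10;26;43m[48;2;9;23;40m🬂[38;2;10;26;43m[48;2;9;23;40m🬂[38;2;10;26;43m[48;2;9;23;40m🬂[38;2;10;26;43m[48;2;9;23;40m🬂[38;2;10;26;43m[48;2;9;23;40m🬂[38;2;10;26;43m[48;2;9;23;40m🬂[38;2;10;26;43m[48;2;9;23;40m🬂[38;2;10;26;43m[48;2;9;23;40m🬂[0m
[38;2;8;21;36m[48;2;7;20;33m🬎[38;2;8;21;36m[48;2;7;20;33m🬎[38;2;8;21;36m[48;2;7;20;33m🬎[38;2;8;21;36m[48;2;7;20;33m🬎[38;2;8;21;36m[48;2;7;20;33m🬎[38;2;8;21;36m[48;2;7;20;33m🬎[38;2;8;21;36m[48;2;7;20;33m🬎[38;2;8;21;36m[48;2;7;20;33m🬎[38;2;8;21;36m[48;2;7;20;33m🬎[38;2;8;21;36m[48;2;7;20;33m🬎[38;2;8;21;36m[48;2;7;20;33m🬎[38;2;8;21;36m[48;2;7;20;33m🬎[0m
[38;2;7;18;30m[48;2;6;17;27m🬎[38;2;7;18;30m[48;2;6;17;27m🬎[38;2;7;18;30m[48;2;6;17;27m🬎[38;2;7;18;30m[48;2;6;17;27m🬎[38;2;7;18;30m[48;2;6;17;27m🬎[38;2;16;19;36m[48;2;74;36;86m🬎[38;2;21;21;40m[48;2;82;41;96m🬊[38;2;72;35;83m[48;2;6;18;29m🬏[38;2;7;18;30m[48;2;6;17;27m🬎[38;2;7;18;30m[48;2;6;17;27m🬎[38;2;7;18;30m[48;2;6;17;27m🬎[38;2;7;18;30m[48;2;6;17;27m🬎[0m
[38;2;6;16;25m[48;2;5;14;22m🬂[38;2;6;16;25m[48;2;5;14;22m🬂[38;2;6;16;25m[48;2;5;14;22m🬂[38;2;6;16;25m[48;2;5;14;22m🬂[38;2;6;16;25m[48;2;5;14;22m🬂[38;2;105;52;122m[48;2;5;14;21m🬬[38;2;121;60;141m[48;2;163;98;184m🬸[38;2;102;51;119m[48;2;5;14;22m🬄[38;2;6;16;25m[48;2;5;14;22m🬂[38;2;6;16;25m[48;2;5;14;22m🬂[38;2;6;16;25m[48;2;5;14;22m🬂[38;2;6;16;25m[48;2;5;14;22m🬂[0m
[38;2;5;13;19m[48;2;4;11;16m🬂[38;2;5;13;19m[48;2;4;11;16m🬂[38;2;5;13;19m[48;2;4;11;16m🬂[38;2;5;13;19m[48;2;4;11;16m🬂[38;2;5;13;19m[48;2;4;11;16m🬂[38;2;5;13;19m[48;2;4;11;16m🬂[38;2;5;13;19m[48;2;4;11;16m🬂[38;2;5;13;19m[48;2;4;11;16m🬂[38;2;5;13;19m[48;2;4;11;16m🬂[38;2;5;13;19m[48;2;4;11;16m🬂[38;2;5;13;19m[48;2;4;11;16m🬂[38;2;5;13;19m[48;2;4;11;16m🬂[0m
[38;2;3;10;13m[48;2;3;8;10m🬂[38;2;3;10;13m[48;2;3;8;10m🬂[38;2;3;10;13m[48;2;3;8;10m🬂[38;2;3;10;13m[48;2;3;8;10m🬂[38;2;3;10;13m[48;2;3;8;10m🬂[38;2;3;10;13m[48;2;3;8;10m🬂[38;2;3;10;13m[48;2;3;8;10m🬂[38;2;3;10;13m[48;2;3;8;10m🬂[38;2;3;10;13m[48;2;3;8;10m🬂[38;2;3;10;13m[48;2;3;8;10m🬂[38;2;3;10;13m[48;2;3;8;10m🬂[38;2;3;10;13m[48;2;3;8;10m🬂[0m
</frame>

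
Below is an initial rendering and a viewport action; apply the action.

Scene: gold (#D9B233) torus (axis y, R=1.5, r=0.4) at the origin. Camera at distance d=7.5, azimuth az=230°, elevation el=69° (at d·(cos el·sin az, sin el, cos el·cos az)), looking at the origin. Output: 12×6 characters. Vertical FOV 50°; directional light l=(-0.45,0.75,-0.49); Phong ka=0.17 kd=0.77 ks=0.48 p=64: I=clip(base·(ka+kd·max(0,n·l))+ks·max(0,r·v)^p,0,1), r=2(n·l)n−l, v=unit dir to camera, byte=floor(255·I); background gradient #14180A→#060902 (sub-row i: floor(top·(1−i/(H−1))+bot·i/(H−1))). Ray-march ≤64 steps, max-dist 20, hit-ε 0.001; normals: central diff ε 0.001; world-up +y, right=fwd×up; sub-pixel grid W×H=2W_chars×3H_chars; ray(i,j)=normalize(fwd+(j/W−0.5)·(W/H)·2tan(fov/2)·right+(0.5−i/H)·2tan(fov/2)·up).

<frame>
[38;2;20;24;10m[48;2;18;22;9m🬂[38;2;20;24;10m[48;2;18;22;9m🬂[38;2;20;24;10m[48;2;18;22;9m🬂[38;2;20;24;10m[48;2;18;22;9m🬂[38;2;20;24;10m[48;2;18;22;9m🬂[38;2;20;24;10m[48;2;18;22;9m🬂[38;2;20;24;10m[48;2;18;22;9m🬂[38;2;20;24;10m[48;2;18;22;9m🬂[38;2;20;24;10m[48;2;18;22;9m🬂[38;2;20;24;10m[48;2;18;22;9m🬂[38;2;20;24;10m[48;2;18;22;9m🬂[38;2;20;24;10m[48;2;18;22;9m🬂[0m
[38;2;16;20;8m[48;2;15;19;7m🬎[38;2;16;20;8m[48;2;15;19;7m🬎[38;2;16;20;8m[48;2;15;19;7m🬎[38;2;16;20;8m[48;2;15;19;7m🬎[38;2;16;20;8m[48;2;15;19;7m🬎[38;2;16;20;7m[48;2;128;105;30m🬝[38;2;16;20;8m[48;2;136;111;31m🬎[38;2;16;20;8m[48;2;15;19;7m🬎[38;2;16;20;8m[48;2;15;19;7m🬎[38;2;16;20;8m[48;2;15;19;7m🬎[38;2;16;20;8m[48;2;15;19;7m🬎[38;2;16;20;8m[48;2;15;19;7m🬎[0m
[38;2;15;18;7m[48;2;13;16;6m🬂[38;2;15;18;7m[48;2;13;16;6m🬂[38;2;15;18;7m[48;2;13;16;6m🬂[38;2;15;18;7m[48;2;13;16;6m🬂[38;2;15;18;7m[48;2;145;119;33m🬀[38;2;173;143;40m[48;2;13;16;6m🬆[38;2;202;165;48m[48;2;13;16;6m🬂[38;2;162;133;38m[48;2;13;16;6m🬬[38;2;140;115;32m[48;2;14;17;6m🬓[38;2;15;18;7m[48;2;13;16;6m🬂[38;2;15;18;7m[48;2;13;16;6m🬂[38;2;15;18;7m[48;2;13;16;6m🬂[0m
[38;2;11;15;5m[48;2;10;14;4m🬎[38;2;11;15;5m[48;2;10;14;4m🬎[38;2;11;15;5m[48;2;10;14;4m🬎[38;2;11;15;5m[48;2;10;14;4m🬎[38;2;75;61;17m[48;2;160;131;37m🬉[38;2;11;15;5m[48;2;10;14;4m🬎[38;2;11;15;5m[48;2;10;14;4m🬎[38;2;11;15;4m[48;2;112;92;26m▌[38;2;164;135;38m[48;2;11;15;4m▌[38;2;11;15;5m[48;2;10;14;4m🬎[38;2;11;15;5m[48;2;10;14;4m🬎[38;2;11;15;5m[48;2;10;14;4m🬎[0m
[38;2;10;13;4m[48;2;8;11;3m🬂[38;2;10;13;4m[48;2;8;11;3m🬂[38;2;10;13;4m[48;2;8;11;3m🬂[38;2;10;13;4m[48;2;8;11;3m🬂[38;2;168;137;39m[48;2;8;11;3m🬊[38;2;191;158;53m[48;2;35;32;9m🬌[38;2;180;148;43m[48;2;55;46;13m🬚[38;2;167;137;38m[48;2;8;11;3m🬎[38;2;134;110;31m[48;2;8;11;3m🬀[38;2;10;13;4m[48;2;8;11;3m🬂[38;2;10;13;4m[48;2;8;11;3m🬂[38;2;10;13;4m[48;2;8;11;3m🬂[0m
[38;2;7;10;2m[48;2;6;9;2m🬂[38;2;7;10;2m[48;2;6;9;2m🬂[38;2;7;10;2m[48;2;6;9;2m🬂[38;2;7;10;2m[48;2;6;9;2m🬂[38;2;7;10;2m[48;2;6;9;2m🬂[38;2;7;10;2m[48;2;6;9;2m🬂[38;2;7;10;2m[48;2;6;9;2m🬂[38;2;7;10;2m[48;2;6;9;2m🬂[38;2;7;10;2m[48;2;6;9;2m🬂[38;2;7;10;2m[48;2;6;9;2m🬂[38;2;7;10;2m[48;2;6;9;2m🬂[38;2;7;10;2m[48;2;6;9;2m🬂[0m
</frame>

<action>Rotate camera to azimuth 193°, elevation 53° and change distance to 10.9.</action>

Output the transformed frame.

<frame>
[38;2;20;24;10m[48;2;18;22;9m🬂[38;2;20;24;10m[48;2;18;22;9m🬂[38;2;20;24;10m[48;2;18;22;9m🬂[38;2;20;24;10m[48;2;18;22;9m🬂[38;2;20;24;10m[48;2;18;22;9m🬂[38;2;20;24;10m[48;2;18;22;9m🬂[38;2;20;24;10m[48;2;18;22;9m🬂[38;2;20;24;10m[48;2;18;22;9m🬂[38;2;20;24;10m[48;2;18;22;9m🬂[38;2;20;24;10m[48;2;18;22;9m🬂[38;2;20;24;10m[48;2;18;22;9m🬂[38;2;20;24;10m[48;2;18;22;9m🬂[0m
[38;2;16;20;8m[48;2;15;19;7m🬎[38;2;16;20;8m[48;2;15;19;7m🬎[38;2;16;20;8m[48;2;15;19;7m🬎[38;2;16;20;8m[48;2;15;19;7m🬎[38;2;16;20;8m[48;2;15;19;7m🬎[38;2;16;20;8m[48;2;15;19;7m🬎[38;2;16;20;8m[48;2;15;19;7m🬎[38;2;16;20;8m[48;2;15;19;7m🬎[38;2;16;20;8m[48;2;15;19;7m🬎[38;2;16;20;8m[48;2;15;19;7m🬎[38;2;16;20;8m[48;2;15;19;7m🬎[38;2;16;20;8m[48;2;15;19;7m🬎[0m
[38;2;15;18;7m[48;2;13;16;6m🬂[38;2;15;18;7m[48;2;13;16;6m🬂[38;2;15;18;7m[48;2;13;16;6m🬂[38;2;15;18;7m[48;2;13;16;6m🬂[38;2;14;17;6m[48;2;74;61;17m🬝[38;2;193;158;45m[48;2;35;33;10m🬖[38;2;187;154;45m[48;2;14;17;6m🬋[38;2;14;17;6m[48;2;134;110;31m🬊[38;2;15;18;7m[48;2;13;16;6m🬂[38;2;15;18;7m[48;2;13;16;6m🬂[38;2;15;18;7m[48;2;13;16;6m🬂[38;2;15;18;7m[48;2;13;16;6m🬂[0m
[38;2;11;15;5m[48;2;10;14;4m🬎[38;2;11;15;5m[48;2;10;14;4m🬎[38;2;11;15;5m[48;2;10;14;4m🬎[38;2;11;15;5m[48;2;10;14;4m🬎[38;2;128;105;29m[48;2;10;14;4m🬉[38;2;11;15;5m[48;2;151;124;35m🬉[38;2;11;15;5m[48;2;181;148;42m🬎[38;2;176;144;41m[48;2;23;22;6m🬜[38;2;11;15;5m[48;2;10;14;4m🬎[38;2;11;15;5m[48;2;10;14;4m🬎[38;2;11;15;5m[48;2;10;14;4m🬎[38;2;11;15;5m[48;2;10;14;4m🬎[0m
[38;2;10;13;4m[48;2;8;11;3m🬂[38;2;10;13;4m[48;2;8;11;3m🬂[38;2;10;13;4m[48;2;8;11;3m🬂[38;2;10;13;4m[48;2;8;11;3m🬂[38;2;10;13;4m[48;2;8;11;3m🬂[38;2;10;13;4m[48;2;8;11;3m🬂[38;2;134;110;31m[48;2;8;11;3m🬀[38;2;10;13;4m[48;2;8;11;3m🬂[38;2;10;13;4m[48;2;8;11;3m🬂[38;2;10;13;4m[48;2;8;11;3m🬂[38;2;10;13;4m[48;2;8;11;3m🬂[38;2;10;13;4m[48;2;8;11;3m🬂[0m
[38;2;7;10;2m[48;2;6;9;2m🬂[38;2;7;10;2m[48;2;6;9;2m🬂[38;2;7;10;2m[48;2;6;9;2m🬂[38;2;7;10;2m[48;2;6;9;2m🬂[38;2;7;10;2m[48;2;6;9;2m🬂[38;2;7;10;2m[48;2;6;9;2m🬂[38;2;7;10;2m[48;2;6;9;2m🬂[38;2;7;10;2m[48;2;6;9;2m🬂[38;2;7;10;2m[48;2;6;9;2m🬂[38;2;7;10;2m[48;2;6;9;2m🬂[38;2;7;10;2m[48;2;6;9;2m🬂[38;2;7;10;2m[48;2;6;9;2m🬂[0m
</frame>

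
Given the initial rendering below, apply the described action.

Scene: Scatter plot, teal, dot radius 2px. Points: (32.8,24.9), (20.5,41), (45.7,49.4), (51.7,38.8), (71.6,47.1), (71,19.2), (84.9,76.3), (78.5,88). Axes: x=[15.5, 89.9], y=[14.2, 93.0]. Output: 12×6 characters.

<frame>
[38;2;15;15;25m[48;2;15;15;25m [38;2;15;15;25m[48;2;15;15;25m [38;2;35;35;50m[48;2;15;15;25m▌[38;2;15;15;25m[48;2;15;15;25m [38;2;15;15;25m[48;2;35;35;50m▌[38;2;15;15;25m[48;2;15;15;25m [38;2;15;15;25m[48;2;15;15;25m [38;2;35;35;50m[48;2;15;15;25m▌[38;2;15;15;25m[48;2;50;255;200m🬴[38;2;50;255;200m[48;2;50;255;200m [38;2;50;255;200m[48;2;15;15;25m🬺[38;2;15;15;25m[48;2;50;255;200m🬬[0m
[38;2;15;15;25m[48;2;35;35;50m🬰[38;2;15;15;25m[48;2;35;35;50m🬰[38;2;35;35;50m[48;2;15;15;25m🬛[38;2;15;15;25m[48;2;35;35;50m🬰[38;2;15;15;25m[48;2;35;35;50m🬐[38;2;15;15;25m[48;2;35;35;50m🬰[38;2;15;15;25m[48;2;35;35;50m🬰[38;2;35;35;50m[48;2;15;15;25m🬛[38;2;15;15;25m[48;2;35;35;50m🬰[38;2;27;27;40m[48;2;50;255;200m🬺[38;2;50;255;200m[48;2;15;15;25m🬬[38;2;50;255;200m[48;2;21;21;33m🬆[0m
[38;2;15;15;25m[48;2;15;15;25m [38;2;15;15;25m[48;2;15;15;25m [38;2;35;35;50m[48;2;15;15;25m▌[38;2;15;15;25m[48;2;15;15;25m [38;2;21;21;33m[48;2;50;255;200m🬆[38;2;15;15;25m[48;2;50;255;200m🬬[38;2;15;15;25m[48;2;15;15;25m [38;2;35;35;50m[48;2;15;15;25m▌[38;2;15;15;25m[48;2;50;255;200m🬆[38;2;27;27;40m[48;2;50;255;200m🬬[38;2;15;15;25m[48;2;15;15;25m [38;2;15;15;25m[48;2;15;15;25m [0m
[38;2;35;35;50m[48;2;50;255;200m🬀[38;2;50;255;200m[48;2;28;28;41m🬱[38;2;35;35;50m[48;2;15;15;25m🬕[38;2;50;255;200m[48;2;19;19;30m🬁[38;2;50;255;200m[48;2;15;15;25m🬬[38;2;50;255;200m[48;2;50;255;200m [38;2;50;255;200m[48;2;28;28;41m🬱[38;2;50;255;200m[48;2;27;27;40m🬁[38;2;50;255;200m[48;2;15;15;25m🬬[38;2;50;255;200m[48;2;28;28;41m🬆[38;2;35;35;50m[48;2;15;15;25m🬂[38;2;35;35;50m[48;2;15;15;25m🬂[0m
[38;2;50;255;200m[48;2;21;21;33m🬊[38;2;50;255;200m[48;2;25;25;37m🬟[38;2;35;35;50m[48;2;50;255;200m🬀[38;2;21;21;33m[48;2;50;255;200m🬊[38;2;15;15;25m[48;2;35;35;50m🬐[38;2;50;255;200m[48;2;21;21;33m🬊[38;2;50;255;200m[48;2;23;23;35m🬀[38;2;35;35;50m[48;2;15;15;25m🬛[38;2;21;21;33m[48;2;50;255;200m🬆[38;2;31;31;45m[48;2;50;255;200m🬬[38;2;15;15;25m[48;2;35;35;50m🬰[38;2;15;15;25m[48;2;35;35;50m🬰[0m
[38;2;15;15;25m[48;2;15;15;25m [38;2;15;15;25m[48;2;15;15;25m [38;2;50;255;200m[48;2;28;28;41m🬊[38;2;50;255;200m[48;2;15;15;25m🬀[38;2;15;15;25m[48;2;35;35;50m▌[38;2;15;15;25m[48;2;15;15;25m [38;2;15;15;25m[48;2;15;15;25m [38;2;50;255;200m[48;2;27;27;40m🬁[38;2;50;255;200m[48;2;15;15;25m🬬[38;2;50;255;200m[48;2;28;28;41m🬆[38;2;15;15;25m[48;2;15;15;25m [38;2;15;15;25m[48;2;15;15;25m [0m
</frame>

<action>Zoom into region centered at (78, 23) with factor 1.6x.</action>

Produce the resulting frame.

<frame>
[38;2;15;15;25m[48;2;15;15;25m [38;2;15;15;25m[48;2;15;15;25m [38;2;35;35;50m[48;2;15;15;25m▌[38;2;50;255;200m[48;2;15;15;25m🬊[38;2;50;255;200m[48;2;35;35;50m🬝[38;2;50;255;200m[48;2;15;15;25m🬀[38;2;15;15;25m[48;2;15;15;25m [38;2;35;35;50m[48;2;15;15;25m▌[38;2;15;15;25m[48;2;15;15;25m [38;2;15;15;25m[48;2;35;35;50m▌[38;2;15;15;25m[48;2;15;15;25m [38;2;15;15;25m[48;2;15;15;25m [0m
[38;2;15;15;25m[48;2;35;35;50m🬰[38;2;15;15;25m[48;2;35;35;50m🬰[38;2;35;35;50m[48;2;15;15;25m🬛[38;2;15;15;25m[48;2;35;35;50m🬰[38;2;15;15;25m[48;2;35;35;50m🬐[38;2;15;15;25m[48;2;35;35;50m🬰[38;2;15;15;25m[48;2;35;35;50m🬰[38;2;35;35;50m[48;2;15;15;25m🬛[38;2;15;15;25m[48;2;35;35;50m🬰[38;2;15;15;25m[48;2;35;35;50m🬐[38;2;15;15;25m[48;2;35;35;50m🬰[38;2;15;15;25m[48;2;35;35;50m🬰[0m
[38;2;15;15;25m[48;2;15;15;25m [38;2;15;15;25m[48;2;15;15;25m [38;2;35;35;50m[48;2;15;15;25m▌[38;2;15;15;25m[48;2;50;255;200m🬝[38;2;28;28;41m[48;2;50;255;200m🬊[38;2;15;15;25m[48;2;15;15;25m [38;2;15;15;25m[48;2;15;15;25m [38;2;35;35;50m[48;2;15;15;25m▌[38;2;15;15;25m[48;2;15;15;25m [38;2;15;15;25m[48;2;35;35;50m▌[38;2;15;15;25m[48;2;15;15;25m [38;2;15;15;25m[48;2;15;15;25m [0m
[38;2;35;35;50m[48;2;15;15;25m🬂[38;2;35;35;50m[48;2;15;15;25m🬂[38;2;35;35;50m[48;2;15;15;25m🬕[38;2;50;255;200m[48;2;15;15;25m🬊[38;2;50;255;200m[48;2;35;35;50m🬝[38;2;50;255;200m[48;2;19;19;30m🬀[38;2;35;35;50m[48;2;15;15;25m🬂[38;2;35;35;50m[48;2;15;15;25m🬕[38;2;35;35;50m[48;2;15;15;25m🬂[38;2;35;35;50m[48;2;15;15;25m🬨[38;2;35;35;50m[48;2;15;15;25m🬂[38;2;35;35;50m[48;2;15;15;25m🬂[0m
[38;2;15;15;25m[48;2;35;35;50m🬰[38;2;15;15;25m[48;2;35;35;50m🬰[38;2;35;35;50m[48;2;15;15;25m🬛[38;2;15;15;25m[48;2;35;35;50m🬰[38;2;15;15;25m[48;2;35;35;50m🬐[38;2;15;15;25m[48;2;35;35;50m🬰[38;2;15;15;25m[48;2;35;35;50m🬰[38;2;35;35;50m[48;2;15;15;25m🬛[38;2;15;15;25m[48;2;35;35;50m🬰[38;2;15;15;25m[48;2;35;35;50m🬐[38;2;15;15;25m[48;2;35;35;50m🬰[38;2;15;15;25m[48;2;35;35;50m🬰[0m
[38;2;15;15;25m[48;2;15;15;25m [38;2;15;15;25m[48;2;15;15;25m [38;2;35;35;50m[48;2;15;15;25m▌[38;2;15;15;25m[48;2;15;15;25m [38;2;15;15;25m[48;2;35;35;50m▌[38;2;15;15;25m[48;2;15;15;25m [38;2;15;15;25m[48;2;15;15;25m [38;2;35;35;50m[48;2;15;15;25m▌[38;2;15;15;25m[48;2;15;15;25m [38;2;15;15;25m[48;2;35;35;50m▌[38;2;15;15;25m[48;2;15;15;25m [38;2;15;15;25m[48;2;15;15;25m [0m
</frame>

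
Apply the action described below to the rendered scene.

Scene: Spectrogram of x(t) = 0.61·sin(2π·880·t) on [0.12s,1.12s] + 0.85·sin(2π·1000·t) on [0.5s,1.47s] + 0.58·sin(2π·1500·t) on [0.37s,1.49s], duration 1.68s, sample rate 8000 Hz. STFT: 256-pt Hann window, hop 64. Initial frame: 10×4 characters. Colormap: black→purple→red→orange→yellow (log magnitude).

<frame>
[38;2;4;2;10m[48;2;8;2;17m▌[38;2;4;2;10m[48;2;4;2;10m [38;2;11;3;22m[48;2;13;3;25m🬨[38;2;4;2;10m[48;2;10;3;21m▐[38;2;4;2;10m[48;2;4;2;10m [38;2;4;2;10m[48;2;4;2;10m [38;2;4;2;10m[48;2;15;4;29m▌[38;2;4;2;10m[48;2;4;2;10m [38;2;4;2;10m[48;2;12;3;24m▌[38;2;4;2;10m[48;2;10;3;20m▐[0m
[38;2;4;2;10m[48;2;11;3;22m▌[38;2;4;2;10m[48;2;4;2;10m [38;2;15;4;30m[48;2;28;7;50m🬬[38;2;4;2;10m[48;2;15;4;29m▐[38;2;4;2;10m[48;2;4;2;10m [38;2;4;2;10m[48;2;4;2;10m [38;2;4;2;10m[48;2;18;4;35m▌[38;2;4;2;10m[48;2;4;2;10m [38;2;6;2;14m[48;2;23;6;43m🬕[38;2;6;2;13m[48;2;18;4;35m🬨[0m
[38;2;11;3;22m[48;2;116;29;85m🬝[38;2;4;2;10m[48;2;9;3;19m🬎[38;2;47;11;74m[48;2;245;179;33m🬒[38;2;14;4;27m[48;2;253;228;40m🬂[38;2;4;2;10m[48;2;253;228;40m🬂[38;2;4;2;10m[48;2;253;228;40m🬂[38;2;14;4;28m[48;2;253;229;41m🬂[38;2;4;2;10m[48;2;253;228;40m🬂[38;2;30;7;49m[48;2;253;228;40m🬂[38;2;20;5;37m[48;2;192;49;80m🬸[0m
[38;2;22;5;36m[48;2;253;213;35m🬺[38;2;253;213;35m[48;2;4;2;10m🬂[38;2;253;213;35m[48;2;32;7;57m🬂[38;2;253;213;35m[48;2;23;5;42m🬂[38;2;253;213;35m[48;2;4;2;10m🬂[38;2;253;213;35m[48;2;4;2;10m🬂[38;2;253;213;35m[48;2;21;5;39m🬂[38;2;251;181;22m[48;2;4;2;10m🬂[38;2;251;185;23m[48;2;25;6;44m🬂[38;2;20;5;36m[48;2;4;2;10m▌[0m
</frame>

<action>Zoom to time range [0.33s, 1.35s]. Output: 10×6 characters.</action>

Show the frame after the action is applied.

<frame>
[38;2;4;2;10m[48;2;12;3;24m▐[38;2;4;2;10m[48;2;11;3;22m▌[38;2;4;2;10m[48;2;4;2;10m [38;2;4;2;10m[48;2;4;2;10m [38;2;4;2;10m[48;2;4;2;10m [38;2;4;2;10m[48;2;4;2;10m [38;2;4;2;10m[48;2;4;2;10m [38;2;4;2;10m[48;2;14;4;28m▌[38;2;4;2;10m[48;2;7;2;16m▐[38;2;4;2;10m[48;2;4;2;10m [0m
[38;2;4;2;10m[48;2;14;4;28m▐[38;2;4;2;10m[48;2;13;3;25m▌[38;2;4;2;10m[48;2;4;2;10m [38;2;4;2;10m[48;2;4;2;10m [38;2;4;2;10m[48;2;4;2;10m [38;2;4;2;10m[48;2;4;2;10m [38;2;4;2;10m[48;2;4;2;10m [38;2;4;2;10m[48;2;15;4;30m▌[38;2;4;2;10m[48;2;8;2;16m▐[38;2;4;2;10m[48;2;4;2;10m [0m
[38;2;4;2;10m[48;2;23;5;42m▐[38;2;4;2;10m[48;2;17;4;32m▌[38;2;4;2;10m[48;2;4;2;10m [38;2;4;2;10m[48;2;4;2;10m [38;2;4;2;10m[48;2;4;2;10m [38;2;4;2;10m[48;2;4;2;10m [38;2;4;2;10m[48;2;4;2;10m [38;2;4;2;10m[48;2;19;4;35m▌[38;2;4;2;10m[48;2;9;3;19m▐[38;2;4;2;10m[48;2;4;2;10m [0m
[38;2;17;4;32m[48;2;237;162;45m🬊[38;2;16;4;30m[48;2;252;210;33m🬎[38;2;5;2;11m[48;2;252;210;33m🬎[38;2;5;2;11m[48;2;252;210;33m🬎[38;2;5;2;11m[48;2;252;210;33m🬎[38;2;5;2;11m[48;2;252;210;33m🬎[38;2;5;2;11m[48;2;252;210;33m🬎[38;2;15;4;29m[48;2;252;210;33m🬎[38;2;8;2;17m[48;2;252;210;33m🬎[38;2;5;2;11m[48;2;252;210;33m🬎[0m
[38;2;36;9;49m[48;2;251;191;26m🬂[38;2;73;19;47m[48;2;252;210;33m🬂[38;2;4;2;11m[48;2;253;229;41m🬂[38;2;5;2;11m[48;2;253;229;41m🬂[38;2;4;2;11m[48;2;253;229;41m🬂[38;2;5;2;12m[48;2;253;229;41m🬂[38;2;4;2;11m[48;2;253;229;41m🬂[38;2;27;6;49m[48;2;253;230;42m🬂[38;2;20;5;37m[48;2;254;246;48m🬰[38;2;4;2;11m[48;2;254;246;48m🬰[0m
[38;2;22;5;41m[48;2;4;2;10m▌[38;2;44;10;76m[48;2;4;2;10m▐[38;2;4;2;11m[48;2;4;2;10m🬂[38;2;4;2;11m[48;2;4;2;10m🬂[38;2;4;2;11m[48;2;4;2;10m🬂[38;2;4;2;11m[48;2;4;2;10m🬂[38;2;4;2;11m[48;2;4;2;10m🬂[38;2;40;9;71m[48;2;9;3;18m🬉[38;2;18;4;34m[48;2;5;2;13m🬄[38;2;4;2;10m[48;2;4;2;10m [0m
</frame>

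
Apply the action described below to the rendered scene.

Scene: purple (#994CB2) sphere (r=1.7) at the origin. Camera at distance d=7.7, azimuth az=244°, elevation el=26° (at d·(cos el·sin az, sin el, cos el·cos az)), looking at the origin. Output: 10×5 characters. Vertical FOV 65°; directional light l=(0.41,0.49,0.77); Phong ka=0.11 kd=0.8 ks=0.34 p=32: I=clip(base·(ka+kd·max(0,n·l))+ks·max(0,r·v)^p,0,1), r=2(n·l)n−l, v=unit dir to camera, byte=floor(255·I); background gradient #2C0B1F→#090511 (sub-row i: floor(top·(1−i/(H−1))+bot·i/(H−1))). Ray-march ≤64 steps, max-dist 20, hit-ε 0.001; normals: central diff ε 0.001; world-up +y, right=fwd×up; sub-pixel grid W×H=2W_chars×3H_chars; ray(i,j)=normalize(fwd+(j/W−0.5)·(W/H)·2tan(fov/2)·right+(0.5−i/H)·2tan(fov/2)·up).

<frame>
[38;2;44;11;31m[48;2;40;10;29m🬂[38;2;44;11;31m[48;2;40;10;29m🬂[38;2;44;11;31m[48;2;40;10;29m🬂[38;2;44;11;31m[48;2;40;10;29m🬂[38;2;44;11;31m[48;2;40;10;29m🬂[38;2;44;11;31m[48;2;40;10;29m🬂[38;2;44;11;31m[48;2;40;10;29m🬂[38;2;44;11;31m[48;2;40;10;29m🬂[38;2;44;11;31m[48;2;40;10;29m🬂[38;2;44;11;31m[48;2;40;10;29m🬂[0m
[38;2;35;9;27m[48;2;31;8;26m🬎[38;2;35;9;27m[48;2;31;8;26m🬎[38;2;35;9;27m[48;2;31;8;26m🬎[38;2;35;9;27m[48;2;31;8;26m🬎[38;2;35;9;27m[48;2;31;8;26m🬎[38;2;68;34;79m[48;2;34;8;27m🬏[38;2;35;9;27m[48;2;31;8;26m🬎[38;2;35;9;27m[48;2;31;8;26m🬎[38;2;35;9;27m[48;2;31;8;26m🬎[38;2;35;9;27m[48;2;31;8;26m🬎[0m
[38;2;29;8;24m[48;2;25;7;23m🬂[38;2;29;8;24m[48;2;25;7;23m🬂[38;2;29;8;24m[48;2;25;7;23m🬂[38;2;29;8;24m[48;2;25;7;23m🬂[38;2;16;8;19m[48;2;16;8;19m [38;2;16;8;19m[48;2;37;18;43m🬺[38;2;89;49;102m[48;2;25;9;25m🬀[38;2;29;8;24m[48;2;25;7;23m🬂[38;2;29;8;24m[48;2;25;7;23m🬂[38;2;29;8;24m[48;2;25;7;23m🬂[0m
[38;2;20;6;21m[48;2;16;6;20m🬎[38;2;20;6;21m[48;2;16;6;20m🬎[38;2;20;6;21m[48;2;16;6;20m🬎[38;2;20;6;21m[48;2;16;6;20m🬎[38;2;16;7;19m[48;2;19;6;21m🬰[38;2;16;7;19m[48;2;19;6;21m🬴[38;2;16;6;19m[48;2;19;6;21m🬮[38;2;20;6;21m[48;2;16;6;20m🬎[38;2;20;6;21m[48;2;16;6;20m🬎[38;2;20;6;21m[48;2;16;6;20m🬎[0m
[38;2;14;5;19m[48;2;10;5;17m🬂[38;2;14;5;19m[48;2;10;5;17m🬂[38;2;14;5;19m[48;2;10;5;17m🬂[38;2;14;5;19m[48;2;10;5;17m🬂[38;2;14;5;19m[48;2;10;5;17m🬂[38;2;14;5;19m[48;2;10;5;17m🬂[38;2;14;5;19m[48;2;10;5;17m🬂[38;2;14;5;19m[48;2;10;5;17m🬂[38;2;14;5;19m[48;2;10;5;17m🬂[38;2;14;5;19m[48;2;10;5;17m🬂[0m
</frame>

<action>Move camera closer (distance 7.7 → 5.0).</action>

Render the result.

<frame>
[38;2;44;11;31m[48;2;40;10;29m🬂[38;2;44;11;31m[48;2;40;10;29m🬂[38;2;44;11;31m[48;2;40;10;29m🬂[38;2;44;11;31m[48;2;40;10;29m🬂[38;2;44;11;31m[48;2;40;10;29m🬂[38;2;44;11;31m[48;2;40;10;29m🬂[38;2;44;11;31m[48;2;40;10;29m🬂[38;2;44;11;31m[48;2;40;10;29m🬂[38;2;44;11;31m[48;2;40;10;29m🬂[38;2;44;11;31m[48;2;40;10;29m🬂[0m
[38;2;35;9;27m[48;2;31;8;26m🬎[38;2;35;9;27m[48;2;31;8;26m🬎[38;2;35;9;27m[48;2;31;8;26m🬎[38;2;34;8;27m[48;2;16;8;19m🬝[38;2;31;10;29m[48;2;16;8;19m🬎[38;2;61;35;70m[48;2;29;11;28m🬇[38;2;108;73;119m[48;2;36;11;32m🬢[38;2;35;9;27m[48;2;31;8;26m🬎[38;2;35;9;27m[48;2;31;8;26m🬎[38;2;35;9;27m[48;2;31;8;26m🬎[0m
[38;2;29;8;24m[48;2;25;7;23m🬂[38;2;29;8;24m[48;2;25;7;23m🬂[38;2;29;8;24m[48;2;25;7;23m🬂[38;2;29;8;24m[48;2;16;8;19m🬀[38;2;16;8;19m[48;2;16;8;19m [38;2;16;8;19m[48;2;16;8;19m [38;2;16;8;19m[48;2;35;17;41m🬺[38;2;45;22;52m[48;2;26;8;25m🬃[38;2;29;8;24m[48;2;25;7;23m🬂[38;2;29;8;24m[48;2;25;7;23m🬂[0m
[38;2;20;6;21m[48;2;16;6;20m🬎[38;2;20;6;21m[48;2;16;6;20m🬎[38;2;20;6;21m[48;2;16;6;20m🬎[38;2;20;6;21m[48;2;16;7;19m🬄[38;2;16;8;19m[48;2;16;8;19m [38;2;16;8;19m[48;2;16;8;19m [38;2;16;8;19m[48;2;16;6;20m🬝[38;2;20;6;21m[48;2;16;6;20m🬎[38;2;20;6;21m[48;2;16;6;20m🬎[38;2;20;6;21m[48;2;16;6;20m🬎[0m
[38;2;14;5;19m[48;2;10;5;17m🬂[38;2;14;5;19m[48;2;10;5;17m🬂[38;2;14;5;19m[48;2;10;5;17m🬂[38;2;14;5;19m[48;2;10;5;17m🬂[38;2;14;5;19m[48;2;10;5;17m🬂[38;2;14;5;19m[48;2;10;5;17m🬂[38;2;14;5;19m[48;2;10;5;17m🬂[38;2;14;5;19m[48;2;10;5;17m🬂[38;2;14;5;19m[48;2;10;5;17m🬂[38;2;14;5;19m[48;2;10;5;17m🬂[0m
</frame>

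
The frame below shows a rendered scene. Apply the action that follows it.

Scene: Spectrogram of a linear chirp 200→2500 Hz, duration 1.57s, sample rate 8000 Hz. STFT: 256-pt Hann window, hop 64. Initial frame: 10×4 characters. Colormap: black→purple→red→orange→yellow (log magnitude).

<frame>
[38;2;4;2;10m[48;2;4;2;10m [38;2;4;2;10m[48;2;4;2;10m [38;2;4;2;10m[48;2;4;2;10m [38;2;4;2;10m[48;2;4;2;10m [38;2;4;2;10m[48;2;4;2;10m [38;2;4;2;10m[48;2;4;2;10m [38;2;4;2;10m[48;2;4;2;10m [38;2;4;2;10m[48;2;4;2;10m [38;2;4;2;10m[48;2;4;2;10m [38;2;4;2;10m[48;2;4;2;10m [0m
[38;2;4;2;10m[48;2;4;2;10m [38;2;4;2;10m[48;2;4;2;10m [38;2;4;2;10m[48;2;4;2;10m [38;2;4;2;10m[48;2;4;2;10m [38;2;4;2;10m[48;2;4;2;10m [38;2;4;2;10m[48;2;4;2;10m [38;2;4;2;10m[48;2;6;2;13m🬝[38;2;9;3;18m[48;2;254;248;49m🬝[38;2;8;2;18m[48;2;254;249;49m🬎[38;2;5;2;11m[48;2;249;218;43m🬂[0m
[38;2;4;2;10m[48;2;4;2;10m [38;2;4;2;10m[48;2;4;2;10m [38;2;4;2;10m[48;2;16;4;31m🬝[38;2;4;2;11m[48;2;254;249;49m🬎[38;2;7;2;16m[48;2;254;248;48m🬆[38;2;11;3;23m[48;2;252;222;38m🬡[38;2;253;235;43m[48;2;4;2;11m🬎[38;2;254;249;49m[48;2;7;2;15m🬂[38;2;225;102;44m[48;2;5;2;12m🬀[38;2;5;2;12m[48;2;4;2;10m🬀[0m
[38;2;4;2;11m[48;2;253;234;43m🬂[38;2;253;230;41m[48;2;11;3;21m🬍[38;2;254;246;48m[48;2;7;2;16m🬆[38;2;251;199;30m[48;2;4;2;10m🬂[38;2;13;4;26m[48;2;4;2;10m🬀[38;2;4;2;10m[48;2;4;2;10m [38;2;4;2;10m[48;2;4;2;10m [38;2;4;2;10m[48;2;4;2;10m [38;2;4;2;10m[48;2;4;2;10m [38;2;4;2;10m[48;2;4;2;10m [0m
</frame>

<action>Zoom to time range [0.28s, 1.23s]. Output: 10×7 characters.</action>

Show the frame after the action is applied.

<frame>
[38;2;4;2;10m[48;2;4;2;10m [38;2;4;2;10m[48;2;4;2;10m [38;2;4;2;10m[48;2;4;2;10m [38;2;4;2;10m[48;2;4;2;10m [38;2;4;2;10m[48;2;4;2;10m [38;2;4;2;10m[48;2;4;2;10m [38;2;4;2;10m[48;2;4;2;10m [38;2;4;2;10m[48;2;4;2;10m [38;2;4;2;10m[48;2;4;2;10m [38;2;4;2;10m[48;2;4;2;10m [0m
[38;2;4;2;10m[48;2;4;2;10m [38;2;4;2;10m[48;2;4;2;10m [38;2;4;2;10m[48;2;4;2;10m [38;2;4;2;10m[48;2;4;2;10m [38;2;4;2;10m[48;2;4;2;10m [38;2;4;2;10m[48;2;4;2;10m [38;2;4;2;10m[48;2;4;2;10m [38;2;4;2;10m[48;2;4;2;10m [38;2;4;2;10m[48;2;4;2;10m [38;2;4;2;10m[48;2;4;2;10m [0m
[38;2;4;2;10m[48;2;4;2;10m [38;2;4;2;10m[48;2;4;2;10m [38;2;4;2;10m[48;2;4;2;10m [38;2;4;2;10m[48;2;4;2;10m [38;2;4;2;10m[48;2;4;2;10m [38;2;4;2;10m[48;2;4;2;10m [38;2;4;2;10m[48;2;4;2;10m [38;2;4;2;10m[48;2;4;2;10m [38;2;4;2;10m[48;2;4;2;10m [38;2;4;2;10m[48;2;4;2;10m [0m
[38;2;4;2;10m[48;2;4;2;10m [38;2;4;2;10m[48;2;4;2;10m [38;2;4;2;10m[48;2;4;2;10m [38;2;4;2;10m[48;2;4;2;10m [38;2;4;2;10m[48;2;4;2;10m [38;2;4;2;10m[48;2;5;2;11m🬝[38;2;4;2;10m[48;2;10;3;20m🬝[38;2;9;3;19m[48;2;252;193;26m🬝[38;2;14;4;26m[48;2;254;249;49m🬎[38;2;8;2;16m[48;2;253;235;43m🬂[0m
[38;2;4;2;10m[48;2;4;2;10m [38;2;4;2;10m[48;2;5;2;11m🬝[38;2;4;2;11m[48;2;15;4;29m🬝[38;2;20;5;26m[48;2;254;247;48m🬝[38;2;8;2;17m[48;2;237;187;56m🬆[38;2;16;4;30m[48;2;246;212;47m🬂[38;2;251;220;41m[48;2;13;3;25m🬎[38;2;254;249;49m[48;2;48;13;33m🬂[38;2;254;240;46m[48;2;26;7;26m🬀[38;2;15;4;28m[48;2;4;2;11m🬀[0m
[38;2;13;3;25m[48;2;253;230;41m🬆[38;2;33;7;59m[48;2;254;246;48m🬡[38;2;253;235;43m[48;2;10;3;21m🬎[38;2;254;249;49m[48;2;12;3;23m🬂[38;2;250;169;17m[48;2;9;3;19m🬀[38;2;9;3;18m[48;2;4;2;10m🬀[38;2;4;2;11m[48;2;4;2;10m🬀[38;2;4;2;10m[48;2;4;2;10m [38;2;4;2;10m[48;2;4;2;10m [38;2;4;2;10m[48;2;4;2;10m [0m
[38;2;114;28;85m[48;2;6;2;14m🬀[38;2;7;2;16m[48;2;4;2;10m🬀[38;2;4;2;11m[48;2;4;2;10m🬀[38;2;4;2;10m[48;2;4;2;10m [38;2;4;2;10m[48;2;4;2;10m [38;2;4;2;10m[48;2;4;2;10m [38;2;4;2;10m[48;2;4;2;10m [38;2;4;2;10m[48;2;4;2;10m [38;2;4;2;10m[48;2;4;2;10m [38;2;4;2;10m[48;2;4;2;10m [0m
</frame>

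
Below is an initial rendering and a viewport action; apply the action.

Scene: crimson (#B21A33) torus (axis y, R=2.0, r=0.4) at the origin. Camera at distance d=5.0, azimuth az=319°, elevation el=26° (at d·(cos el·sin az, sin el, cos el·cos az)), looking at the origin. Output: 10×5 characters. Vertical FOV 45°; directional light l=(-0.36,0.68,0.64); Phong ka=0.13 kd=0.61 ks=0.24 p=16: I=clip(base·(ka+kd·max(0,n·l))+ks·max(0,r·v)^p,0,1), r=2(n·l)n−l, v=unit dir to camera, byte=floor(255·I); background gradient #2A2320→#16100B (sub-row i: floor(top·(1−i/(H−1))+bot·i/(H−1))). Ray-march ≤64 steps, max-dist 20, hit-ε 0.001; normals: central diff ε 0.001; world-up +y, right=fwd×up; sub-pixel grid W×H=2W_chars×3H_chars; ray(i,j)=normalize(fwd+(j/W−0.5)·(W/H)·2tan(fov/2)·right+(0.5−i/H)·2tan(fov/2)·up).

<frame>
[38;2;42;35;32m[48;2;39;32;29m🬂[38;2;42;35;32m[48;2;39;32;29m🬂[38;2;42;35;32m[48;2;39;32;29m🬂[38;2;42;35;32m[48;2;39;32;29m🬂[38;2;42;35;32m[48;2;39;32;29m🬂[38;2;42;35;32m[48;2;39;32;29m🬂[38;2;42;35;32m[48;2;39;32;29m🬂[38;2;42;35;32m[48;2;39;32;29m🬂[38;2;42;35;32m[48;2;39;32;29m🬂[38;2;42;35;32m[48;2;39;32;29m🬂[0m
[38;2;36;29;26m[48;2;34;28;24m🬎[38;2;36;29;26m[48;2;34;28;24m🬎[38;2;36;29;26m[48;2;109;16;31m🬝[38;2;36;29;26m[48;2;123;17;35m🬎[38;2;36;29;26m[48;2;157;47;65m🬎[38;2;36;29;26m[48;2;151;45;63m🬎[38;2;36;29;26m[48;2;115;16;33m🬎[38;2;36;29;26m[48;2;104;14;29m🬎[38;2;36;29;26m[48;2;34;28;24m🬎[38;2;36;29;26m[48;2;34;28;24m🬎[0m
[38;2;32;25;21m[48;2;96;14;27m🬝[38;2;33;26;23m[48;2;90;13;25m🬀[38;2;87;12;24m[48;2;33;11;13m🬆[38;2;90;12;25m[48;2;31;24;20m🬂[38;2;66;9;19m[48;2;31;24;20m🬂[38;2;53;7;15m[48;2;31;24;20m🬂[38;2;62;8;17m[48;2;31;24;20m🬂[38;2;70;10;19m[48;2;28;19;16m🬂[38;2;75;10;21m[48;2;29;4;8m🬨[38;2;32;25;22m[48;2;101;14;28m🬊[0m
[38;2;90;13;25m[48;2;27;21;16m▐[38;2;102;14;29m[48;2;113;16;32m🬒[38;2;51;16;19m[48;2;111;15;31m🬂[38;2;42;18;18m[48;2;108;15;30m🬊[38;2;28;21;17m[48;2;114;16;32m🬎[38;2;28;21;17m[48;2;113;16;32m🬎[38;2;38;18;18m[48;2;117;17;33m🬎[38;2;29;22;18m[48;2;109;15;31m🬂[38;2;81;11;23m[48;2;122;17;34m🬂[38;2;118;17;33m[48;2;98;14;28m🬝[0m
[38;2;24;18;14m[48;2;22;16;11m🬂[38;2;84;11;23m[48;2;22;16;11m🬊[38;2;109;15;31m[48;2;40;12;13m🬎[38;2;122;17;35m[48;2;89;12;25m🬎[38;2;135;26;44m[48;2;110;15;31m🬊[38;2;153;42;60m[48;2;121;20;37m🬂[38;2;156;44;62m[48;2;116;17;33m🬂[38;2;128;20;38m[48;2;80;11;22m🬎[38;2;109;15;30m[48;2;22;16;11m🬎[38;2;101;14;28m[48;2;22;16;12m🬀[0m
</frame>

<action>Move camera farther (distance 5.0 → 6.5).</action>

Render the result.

<frame>
[38;2;42;35;32m[48;2;39;32;29m🬂[38;2;42;35;32m[48;2;39;32;29m🬂[38;2;42;35;32m[48;2;39;32;29m🬂[38;2;42;35;32m[48;2;39;32;29m🬂[38;2;42;35;32m[48;2;39;32;29m🬂[38;2;42;35;32m[48;2;39;32;29m🬂[38;2;42;35;32m[48;2;39;32;29m🬂[38;2;42;35;32m[48;2;39;32;29m🬂[38;2;42;35;32m[48;2;39;32;29m🬂[38;2;42;35;32m[48;2;39;32;29m🬂[0m
[38;2;36;29;26m[48;2;34;28;24m🬎[38;2;36;29;26m[48;2;34;28;24m🬎[38;2;36;29;26m[48;2;34;28;24m🬎[38;2;36;29;26m[48;2;34;28;24m🬎[38;2;36;29;26m[48;2;119;17;34m🬎[38;2;36;29;26m[48;2;123;17;35m🬎[38;2;111;16;31m[48;2;36;29;26m🬏[38;2;36;29;26m[48;2;34;28;24m🬎[38;2;36;29;26m[48;2;34;28;24m🬎[38;2;36;29;26m[48;2;34;28;24m🬎[0m
[38;2;32;25;22m[48;2;30;24;20m🬎[38;2;32;25;21m[48;2;71;10;20m🬝[38;2;33;26;23m[48;2;91;12;26m🬀[38;2;109;16;31m[48;2;37;20;19m🬂[38;2;102;14;29m[48;2;31;24;20m🬂[38;2;90;13;25m[48;2;31;24;20m🬂[38;2;88;12;25m[48;2;31;24;20m🬂[38;2;83;12;23m[48;2;38;12;14m🬡[38;2;32;25;22m[48;2;100;14;28m🬊[38;2;32;25;22m[48;2;30;24;20m🬎[0m
[38;2;28;21;17m[48;2;26;20;15m🬎[38;2;56;8;16m[48;2;27;20;16m🬁[38;2;97;14;27m[48;2;26;20;15m🬬[38;2;70;10;20m[48;2;111;15;31m🬁[38;2;29;22;18m[48;2;124;19;37m🬂[38;2;29;22;18m[48;2;139;32;49m🬂[38;2;47;15;18m[48;2;128;20;37m🬂[38;2;121;17;34m[48;2;96;13;27m🬜[38;2;104;14;29m[48;2;26;20;15m🬆[38;2;28;21;17m[48;2;26;20;15m🬎[0m
[38;2;24;18;14m[48;2;22;16;11m🬂[38;2;24;18;14m[48;2;22;16;11m🬂[38;2;24;18;14m[48;2;22;16;11m🬂[38;2;54;7;15m[48;2;22;16;12m🬁[38;2;84;12;23m[48;2;22;16;11m🬂[38;2;93;13;26m[48;2;22;16;11m🬂[38;2;74;10;21m[48;2;22;16;11m🬂[38;2;24;18;14m[48;2;22;16;11m🬂[38;2;24;18;14m[48;2;22;16;11m🬂[38;2;24;18;14m[48;2;22;16;11m🬂[0m
</frame>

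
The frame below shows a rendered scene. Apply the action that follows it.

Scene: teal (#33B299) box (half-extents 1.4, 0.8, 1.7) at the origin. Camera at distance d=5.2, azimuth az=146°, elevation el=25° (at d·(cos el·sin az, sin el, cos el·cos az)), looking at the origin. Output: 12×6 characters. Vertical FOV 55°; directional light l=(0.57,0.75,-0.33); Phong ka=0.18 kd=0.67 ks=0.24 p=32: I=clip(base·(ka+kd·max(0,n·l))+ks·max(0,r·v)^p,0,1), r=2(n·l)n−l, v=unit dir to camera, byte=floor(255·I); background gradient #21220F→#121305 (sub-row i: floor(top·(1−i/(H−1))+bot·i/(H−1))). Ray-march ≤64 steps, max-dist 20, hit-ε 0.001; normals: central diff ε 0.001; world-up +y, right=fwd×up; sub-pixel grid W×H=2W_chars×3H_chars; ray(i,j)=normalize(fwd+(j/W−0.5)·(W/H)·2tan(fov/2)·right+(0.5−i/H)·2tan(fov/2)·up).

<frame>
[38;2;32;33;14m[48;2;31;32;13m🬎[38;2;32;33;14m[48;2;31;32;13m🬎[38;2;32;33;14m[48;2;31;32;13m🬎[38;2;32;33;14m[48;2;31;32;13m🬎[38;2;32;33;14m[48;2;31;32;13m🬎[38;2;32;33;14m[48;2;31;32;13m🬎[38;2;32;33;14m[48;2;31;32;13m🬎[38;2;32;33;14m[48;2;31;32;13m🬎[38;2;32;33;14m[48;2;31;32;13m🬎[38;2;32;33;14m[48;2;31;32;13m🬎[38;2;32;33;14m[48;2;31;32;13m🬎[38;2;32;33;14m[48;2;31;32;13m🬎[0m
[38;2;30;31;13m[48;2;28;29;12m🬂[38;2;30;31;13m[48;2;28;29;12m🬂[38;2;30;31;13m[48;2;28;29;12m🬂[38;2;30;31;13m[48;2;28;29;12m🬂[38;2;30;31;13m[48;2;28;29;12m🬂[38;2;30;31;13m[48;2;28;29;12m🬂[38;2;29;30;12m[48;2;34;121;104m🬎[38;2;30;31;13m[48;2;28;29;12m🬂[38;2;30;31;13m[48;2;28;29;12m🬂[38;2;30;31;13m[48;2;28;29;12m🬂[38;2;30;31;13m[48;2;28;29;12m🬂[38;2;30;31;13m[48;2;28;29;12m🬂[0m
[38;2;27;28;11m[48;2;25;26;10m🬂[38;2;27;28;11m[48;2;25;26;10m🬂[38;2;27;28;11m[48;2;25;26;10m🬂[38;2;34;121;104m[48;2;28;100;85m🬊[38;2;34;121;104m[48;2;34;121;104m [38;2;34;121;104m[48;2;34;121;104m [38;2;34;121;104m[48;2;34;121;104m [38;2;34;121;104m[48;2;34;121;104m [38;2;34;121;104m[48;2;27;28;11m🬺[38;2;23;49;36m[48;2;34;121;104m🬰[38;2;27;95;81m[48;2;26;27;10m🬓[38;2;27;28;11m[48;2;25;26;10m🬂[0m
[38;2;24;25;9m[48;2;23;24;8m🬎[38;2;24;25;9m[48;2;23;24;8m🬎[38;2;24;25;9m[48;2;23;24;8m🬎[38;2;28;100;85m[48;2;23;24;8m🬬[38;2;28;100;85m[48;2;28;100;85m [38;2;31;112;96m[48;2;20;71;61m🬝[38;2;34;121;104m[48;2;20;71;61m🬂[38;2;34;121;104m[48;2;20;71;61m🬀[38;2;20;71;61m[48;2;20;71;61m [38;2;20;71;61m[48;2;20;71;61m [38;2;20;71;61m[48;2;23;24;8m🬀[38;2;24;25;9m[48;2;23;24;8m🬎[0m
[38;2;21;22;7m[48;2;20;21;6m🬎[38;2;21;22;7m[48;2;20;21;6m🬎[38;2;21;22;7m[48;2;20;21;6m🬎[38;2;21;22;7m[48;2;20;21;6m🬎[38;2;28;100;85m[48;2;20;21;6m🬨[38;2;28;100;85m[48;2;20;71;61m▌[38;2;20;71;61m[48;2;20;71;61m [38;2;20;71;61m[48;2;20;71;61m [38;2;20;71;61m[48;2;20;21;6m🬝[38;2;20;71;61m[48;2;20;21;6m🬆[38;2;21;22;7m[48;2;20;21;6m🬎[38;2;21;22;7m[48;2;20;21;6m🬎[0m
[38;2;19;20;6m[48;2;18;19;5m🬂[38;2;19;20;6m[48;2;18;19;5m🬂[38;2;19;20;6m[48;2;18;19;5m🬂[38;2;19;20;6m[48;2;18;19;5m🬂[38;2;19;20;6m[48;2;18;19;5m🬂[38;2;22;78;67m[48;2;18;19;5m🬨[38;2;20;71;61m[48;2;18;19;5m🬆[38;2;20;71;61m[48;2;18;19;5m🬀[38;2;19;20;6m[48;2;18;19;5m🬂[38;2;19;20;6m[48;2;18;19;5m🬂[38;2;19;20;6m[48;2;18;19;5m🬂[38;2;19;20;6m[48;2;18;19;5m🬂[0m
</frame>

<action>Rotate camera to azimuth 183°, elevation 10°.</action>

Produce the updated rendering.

<frame>
[38;2;32;33;14m[48;2;31;32;13m🬎[38;2;32;33;14m[48;2;31;32;13m🬎[38;2;32;33;14m[48;2;31;32;13m🬎[38;2;32;33;14m[48;2;31;32;13m🬎[38;2;32;33;14m[48;2;31;32;13m🬎[38;2;32;33;14m[48;2;31;32;13m🬎[38;2;32;33;14m[48;2;31;32;13m🬎[38;2;32;33;14m[48;2;31;32;13m🬎[38;2;32;33;14m[48;2;31;32;13m🬎[38;2;32;33;14m[48;2;31;32;13m🬎[38;2;32;33;14m[48;2;31;32;13m🬎[38;2;32;33;14m[48;2;31;32;13m🬎[0m
[38;2;30;31;13m[48;2;28;29;12m🬂[38;2;30;31;13m[48;2;28;29;12m🬂[38;2;30;31;13m[48;2;28;29;12m🬂[38;2;30;31;13m[48;2;28;29;12m🬂[38;2;30;31;13m[48;2;28;29;12m🬂[38;2;30;31;13m[48;2;28;29;12m🬂[38;2;30;31;13m[48;2;28;29;12m🬂[38;2;30;31;13m[48;2;28;29;12m🬂[38;2;30;31;13m[48;2;28;29;12m🬂[38;2;30;31;13m[48;2;28;29;12m🬂[38;2;30;31;13m[48;2;28;29;12m🬂[38;2;30;31;13m[48;2;28;29;12m🬂[0m
[38;2;27;28;11m[48;2;25;26;10m🬂[38;2;27;28;11m[48;2;25;26;10m🬂[38;2;20;71;61m[48;2;26;27;10m🬦[38;2;27;28;11m[48;2;20;71;61m🬂[38;2;27;28;11m[48;2;20;71;61m🬂[38;2;27;28;11m[48;2;20;71;61m🬂[38;2;27;28;11m[48;2;20;71;61m🬂[38;2;27;28;11m[48;2;20;71;61m🬂[38;2;27;28;11m[48;2;20;71;61m🬂[38;2;20;71;61m[48;2;26;27;10m🬓[38;2;27;28;11m[48;2;25;26;10m🬂[38;2;27;28;11m[48;2;25;26;10m🬂[0m
[38;2;24;25;9m[48;2;23;24;8m🬎[38;2;24;25;9m[48;2;23;24;8m🬎[38;2;20;71;61m[48;2;24;25;8m▐[38;2;20;71;61m[48;2;20;71;61m [38;2;20;71;61m[48;2;20;71;61m [38;2;20;71;61m[48;2;20;71;61m [38;2;20;71;61m[48;2;20;71;61m [38;2;20;71;61m[48;2;20;71;61m [38;2;20;71;61m[48;2;20;71;61m [38;2;20;71;61m[48;2;24;25;8m▌[38;2;24;25;9m[48;2;23;24;8m🬎[38;2;24;25;9m[48;2;23;24;8m🬎[0m
[38;2;21;22;7m[48;2;20;21;6m🬎[38;2;21;22;7m[48;2;20;21;6m🬎[38;2;20;71;61m[48;2;20;21;6m🬁[38;2;20;71;61m[48;2;20;21;6m🬎[38;2;20;71;61m[48;2;20;71;61m [38;2;20;71;61m[48;2;20;71;61m [38;2;20;71;61m[48;2;20;71;61m [38;2;20;71;61m[48;2;20;71;61m [38;2;20;71;61m[48;2;20;71;61m [38;2;20;71;61m[48;2;21;22;6m▌[38;2;21;22;7m[48;2;20;21;6m🬎[38;2;21;22;7m[48;2;20;21;6m🬎[0m
[38;2;19;20;6m[48;2;18;19;5m🬂[38;2;19;20;6m[48;2;18;19;5m🬂[38;2;19;20;6m[48;2;18;19;5m🬂[38;2;19;20;6m[48;2;18;19;5m🬂[38;2;19;20;6m[48;2;18;19;5m🬂[38;2;19;20;6m[48;2;18;19;5m🬂[38;2;19;20;6m[48;2;18;19;5m🬂[38;2;19;20;6m[48;2;18;19;5m🬂[38;2;19;20;6m[48;2;18;19;5m🬂[38;2;19;20;6m[48;2;18;19;5m🬂[38;2;19;20;6m[48;2;18;19;5m🬂[38;2;19;20;6m[48;2;18;19;5m🬂[0m
</frame>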